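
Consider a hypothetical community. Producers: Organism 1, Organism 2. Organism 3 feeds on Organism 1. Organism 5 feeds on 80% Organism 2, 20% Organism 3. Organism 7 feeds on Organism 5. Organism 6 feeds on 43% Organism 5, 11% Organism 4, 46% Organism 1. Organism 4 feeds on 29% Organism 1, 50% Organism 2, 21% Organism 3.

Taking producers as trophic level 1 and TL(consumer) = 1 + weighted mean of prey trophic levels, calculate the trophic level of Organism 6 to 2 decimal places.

Organism 3: 1 + 1 = 2
Organism 4: 1 + (0.29×1 + 0.5×1 + 0.21×2) = 2.21
Organism 5: 1 + (0.8×1 + 0.2×2) = 2.2
Organism 6: 1 + (0.43×2.2 + 0.11×2.21 + 0.46×1) = 2.6491
Organism 7: 1 + 2.2 = 3.2

2.65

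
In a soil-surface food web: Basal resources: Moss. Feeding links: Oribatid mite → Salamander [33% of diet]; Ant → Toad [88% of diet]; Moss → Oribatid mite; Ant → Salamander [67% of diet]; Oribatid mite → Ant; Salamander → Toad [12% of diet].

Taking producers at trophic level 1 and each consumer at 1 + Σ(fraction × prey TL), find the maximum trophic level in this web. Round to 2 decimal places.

4.08

Oribatid mite: 1 + 1 = 2
Ant: 1 + 2 = 3
Salamander: 1 + (0.33×2 + 0.67×3) = 3.67
Toad: 1 + (0.12×3.67 + 0.88×3) = 4.0804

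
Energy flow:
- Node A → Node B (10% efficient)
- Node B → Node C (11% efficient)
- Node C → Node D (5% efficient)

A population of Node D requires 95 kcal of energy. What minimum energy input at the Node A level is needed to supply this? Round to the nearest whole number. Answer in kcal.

172727 kcal

Cumulative transfer efficiency: 0.1 × 0.11 × 0.05 = 0.00055
Node A energy = 95 / 0.00055 = 172727 kcal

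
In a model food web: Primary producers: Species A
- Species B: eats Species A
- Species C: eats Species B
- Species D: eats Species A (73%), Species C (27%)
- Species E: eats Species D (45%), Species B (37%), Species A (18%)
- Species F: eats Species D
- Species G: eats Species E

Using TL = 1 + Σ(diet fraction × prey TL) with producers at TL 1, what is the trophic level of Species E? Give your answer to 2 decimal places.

3.06

Species B: 1 + 1 = 2
Species C: 1 + 2 = 3
Species D: 1 + (0.73×1 + 0.27×3) = 2.54
Species E: 1 + (0.45×2.54 + 0.37×2 + 0.18×1) = 3.063
Species F: 1 + 2.54 = 3.54
Species G: 1 + 3.063 = 4.063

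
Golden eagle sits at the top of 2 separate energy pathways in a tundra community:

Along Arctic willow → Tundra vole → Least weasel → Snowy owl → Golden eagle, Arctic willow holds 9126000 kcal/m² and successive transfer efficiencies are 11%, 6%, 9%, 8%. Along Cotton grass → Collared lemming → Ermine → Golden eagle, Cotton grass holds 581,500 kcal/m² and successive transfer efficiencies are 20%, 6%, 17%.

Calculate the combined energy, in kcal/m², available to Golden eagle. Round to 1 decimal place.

1619.9 kcal/m²

Via Arctic willow: 9126000 × 0.11 × 0.06 × 0.09 × 0.08 = 433.66752 kcal/m²
Via Cotton grass: 581500 × 0.2 × 0.06 × 0.17 = 1186.26 kcal/m²
Total at Golden eagle: 433.66752 + 1186.26 = 1619.92752 kcal/m²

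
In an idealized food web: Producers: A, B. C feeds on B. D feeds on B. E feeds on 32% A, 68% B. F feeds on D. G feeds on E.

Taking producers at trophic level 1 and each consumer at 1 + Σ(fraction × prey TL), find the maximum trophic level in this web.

C: 1 + 1 = 2
D: 1 + 1 = 2
E: 1 + (0.32×1 + 0.68×1) = 2
F: 1 + 2 = 3
G: 1 + 2 = 3

3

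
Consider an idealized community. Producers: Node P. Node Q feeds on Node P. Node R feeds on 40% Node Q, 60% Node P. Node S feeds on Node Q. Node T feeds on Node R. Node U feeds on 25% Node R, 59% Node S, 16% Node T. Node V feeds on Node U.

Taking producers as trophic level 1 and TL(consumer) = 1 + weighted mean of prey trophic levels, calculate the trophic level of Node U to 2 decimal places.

3.91

Node Q: 1 + 1 = 2
Node R: 1 + (0.4×2 + 0.6×1) = 2.4
Node S: 1 + 2 = 3
Node T: 1 + 2.4 = 3.4
Node U: 1 + (0.25×2.4 + 0.59×3 + 0.16×3.4) = 3.914
Node V: 1 + 3.914 = 4.914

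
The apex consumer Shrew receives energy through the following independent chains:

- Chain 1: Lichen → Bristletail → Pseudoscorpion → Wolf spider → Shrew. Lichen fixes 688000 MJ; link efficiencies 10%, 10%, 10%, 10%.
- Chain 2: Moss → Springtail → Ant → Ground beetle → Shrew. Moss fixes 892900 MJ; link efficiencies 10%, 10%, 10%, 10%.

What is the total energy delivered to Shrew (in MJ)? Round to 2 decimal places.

158.09 MJ

Chain 1: 688000 × 0.1 × 0.1 × 0.1 × 0.1 = 68.8 MJ
Chain 2: 892900 × 0.1 × 0.1 × 0.1 × 0.1 = 89.29 MJ
Total at Shrew: 68.8 + 89.29 = 158.09 MJ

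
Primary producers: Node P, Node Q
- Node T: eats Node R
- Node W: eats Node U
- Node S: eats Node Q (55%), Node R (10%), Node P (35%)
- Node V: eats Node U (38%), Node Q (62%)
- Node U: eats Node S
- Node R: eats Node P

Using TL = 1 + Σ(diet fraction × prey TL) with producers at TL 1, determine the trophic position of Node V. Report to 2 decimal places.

Node R: 1 + 1 = 2
Node S: 1 + (0.55×1 + 0.1×2 + 0.35×1) = 2.1
Node T: 1 + 2 = 3
Node U: 1 + 2.1 = 3.1
Node V: 1 + (0.38×3.1 + 0.62×1) = 2.798
Node W: 1 + 3.1 = 4.1

2.80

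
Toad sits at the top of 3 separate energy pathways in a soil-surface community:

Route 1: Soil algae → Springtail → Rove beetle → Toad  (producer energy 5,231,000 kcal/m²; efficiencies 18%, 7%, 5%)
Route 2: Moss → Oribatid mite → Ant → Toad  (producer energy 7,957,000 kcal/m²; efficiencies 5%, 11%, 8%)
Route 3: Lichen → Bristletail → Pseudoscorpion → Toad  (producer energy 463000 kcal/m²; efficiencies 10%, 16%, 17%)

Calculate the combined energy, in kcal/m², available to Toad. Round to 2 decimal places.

8055.97 kcal/m²

Route 1: 5231000 × 0.18 × 0.07 × 0.05 = 3295.53 kcal/m²
Route 2: 7957000 × 0.05 × 0.11 × 0.08 = 3501.08 kcal/m²
Route 3: 463000 × 0.1 × 0.16 × 0.17 = 1259.36 kcal/m²
Total at Toad: 3295.53 + 3501.08 + 1259.36 = 8055.97 kcal/m²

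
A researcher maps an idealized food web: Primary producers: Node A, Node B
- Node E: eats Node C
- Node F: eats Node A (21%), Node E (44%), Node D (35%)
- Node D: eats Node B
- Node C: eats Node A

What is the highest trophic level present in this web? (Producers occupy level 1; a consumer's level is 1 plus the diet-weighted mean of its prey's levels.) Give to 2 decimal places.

3.23

Node C: 1 + 1 = 2
Node D: 1 + 1 = 2
Node E: 1 + 2 = 3
Node F: 1 + (0.21×1 + 0.44×3 + 0.35×2) = 3.23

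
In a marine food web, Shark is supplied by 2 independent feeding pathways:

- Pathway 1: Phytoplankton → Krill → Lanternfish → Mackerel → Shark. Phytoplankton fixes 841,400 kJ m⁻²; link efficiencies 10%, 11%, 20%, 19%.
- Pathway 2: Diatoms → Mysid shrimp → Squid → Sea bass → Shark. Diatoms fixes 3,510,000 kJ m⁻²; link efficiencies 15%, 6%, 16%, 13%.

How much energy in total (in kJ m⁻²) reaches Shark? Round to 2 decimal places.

1008.78 kJ m⁻²

Pathway 1: 841400 × 0.1 × 0.11 × 0.2 × 0.19 = 351.7052 kJ m⁻²
Pathway 2: 3510000 × 0.15 × 0.06 × 0.16 × 0.13 = 657.072 kJ m⁻²
Total at Shark: 351.7052 + 657.072 = 1008.7772 kJ m⁻²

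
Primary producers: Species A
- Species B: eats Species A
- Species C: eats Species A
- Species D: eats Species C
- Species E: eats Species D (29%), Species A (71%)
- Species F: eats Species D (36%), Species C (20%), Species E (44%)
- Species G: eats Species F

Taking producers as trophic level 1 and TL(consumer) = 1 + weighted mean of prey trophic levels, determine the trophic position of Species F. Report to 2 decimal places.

Species B: 1 + 1 = 2
Species C: 1 + 1 = 2
Species D: 1 + 2 = 3
Species E: 1 + (0.29×3 + 0.71×1) = 2.58
Species F: 1 + (0.36×3 + 0.2×2 + 0.44×2.58) = 3.6152
Species G: 1 + 3.6152 = 4.6152

3.62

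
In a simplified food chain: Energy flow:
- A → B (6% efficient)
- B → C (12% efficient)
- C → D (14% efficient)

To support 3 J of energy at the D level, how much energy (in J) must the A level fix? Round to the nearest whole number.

Cumulative transfer efficiency: 0.06 × 0.12 × 0.14 = 0.001008
A energy = 3 / 0.001008 = 2976 J

2976 J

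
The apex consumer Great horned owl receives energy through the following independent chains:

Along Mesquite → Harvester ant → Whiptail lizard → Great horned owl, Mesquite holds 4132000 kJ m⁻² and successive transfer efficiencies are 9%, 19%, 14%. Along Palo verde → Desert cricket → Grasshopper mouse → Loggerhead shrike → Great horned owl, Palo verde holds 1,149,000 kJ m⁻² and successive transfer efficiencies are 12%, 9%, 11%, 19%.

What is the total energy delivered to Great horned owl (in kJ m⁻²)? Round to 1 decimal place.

10151.4 kJ m⁻²

Via Mesquite: 4132000 × 0.09 × 0.19 × 0.14 = 9892.008 kJ m⁻²
Via Palo verde: 1149000 × 0.12 × 0.09 × 0.11 × 0.19 = 259.35228 kJ m⁻²
Total at Great horned owl: 9892.008 + 259.35228 = 10151.36028 kJ m⁻²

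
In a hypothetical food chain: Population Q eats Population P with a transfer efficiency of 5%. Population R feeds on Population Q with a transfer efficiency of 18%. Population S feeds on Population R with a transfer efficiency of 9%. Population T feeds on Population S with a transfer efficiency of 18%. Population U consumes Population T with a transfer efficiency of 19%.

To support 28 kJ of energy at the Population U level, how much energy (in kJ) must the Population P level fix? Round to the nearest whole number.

Cumulative transfer efficiency: 0.05 × 0.18 × 0.09 × 0.18 × 0.19 = 0.000027702
Population P energy = 28 / 0.000027702 = 1010757 kJ

1010757 kJ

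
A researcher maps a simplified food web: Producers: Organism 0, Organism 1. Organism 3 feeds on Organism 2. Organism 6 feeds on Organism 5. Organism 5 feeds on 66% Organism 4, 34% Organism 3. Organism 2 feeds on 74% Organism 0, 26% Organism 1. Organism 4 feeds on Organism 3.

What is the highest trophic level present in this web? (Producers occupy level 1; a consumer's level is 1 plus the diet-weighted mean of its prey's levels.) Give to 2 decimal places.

Organism 2: 1 + (0.74×1 + 0.26×1) = 2
Organism 3: 1 + 2 = 3
Organism 4: 1 + 3 = 4
Organism 5: 1 + (0.66×4 + 0.34×3) = 4.66
Organism 6: 1 + 4.66 = 5.66

5.66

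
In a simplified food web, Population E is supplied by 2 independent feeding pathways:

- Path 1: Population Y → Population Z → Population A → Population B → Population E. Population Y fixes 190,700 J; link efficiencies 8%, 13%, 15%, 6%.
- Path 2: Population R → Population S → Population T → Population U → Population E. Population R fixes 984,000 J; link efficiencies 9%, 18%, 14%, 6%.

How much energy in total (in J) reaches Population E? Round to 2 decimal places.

Path 1: 190700 × 0.08 × 0.13 × 0.15 × 0.06 = 17.84952 J
Path 2: 984000 × 0.09 × 0.18 × 0.14 × 0.06 = 133.90272 J
Total at Population E: 17.84952 + 133.90272 = 151.75224 J

151.75 J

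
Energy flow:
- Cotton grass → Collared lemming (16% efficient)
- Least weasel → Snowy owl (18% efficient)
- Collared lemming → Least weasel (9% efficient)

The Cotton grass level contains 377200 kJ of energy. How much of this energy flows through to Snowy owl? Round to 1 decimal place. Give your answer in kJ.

Collared lemming: 377200 × 0.16 = 60352 kJ
Least weasel: 60352 × 0.09 = 5431.68 kJ
Snowy owl: 5431.68 × 0.18 = 977.7024 kJ

977.7 kJ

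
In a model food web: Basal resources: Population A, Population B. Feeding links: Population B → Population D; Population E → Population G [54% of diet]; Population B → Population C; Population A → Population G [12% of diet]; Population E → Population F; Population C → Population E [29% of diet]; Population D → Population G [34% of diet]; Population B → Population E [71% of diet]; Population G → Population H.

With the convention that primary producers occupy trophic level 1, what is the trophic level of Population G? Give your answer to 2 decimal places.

Population C: 1 + 1 = 2
Population D: 1 + 1 = 2
Population E: 1 + (0.29×2 + 0.71×1) = 2.29
Population F: 1 + 2.29 = 3.29
Population G: 1 + (0.34×2 + 0.54×2.29 + 0.12×1) = 3.0366
Population H: 1 + 3.0366 = 4.0366

3.04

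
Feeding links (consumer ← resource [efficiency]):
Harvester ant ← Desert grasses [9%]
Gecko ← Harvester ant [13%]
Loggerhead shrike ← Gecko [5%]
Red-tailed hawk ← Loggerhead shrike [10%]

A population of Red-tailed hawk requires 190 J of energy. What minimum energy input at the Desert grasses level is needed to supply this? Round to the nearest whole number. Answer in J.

3247863 J

Cumulative transfer efficiency: 0.09 × 0.13 × 0.05 × 0.1 = 0.0000585
Desert grasses energy = 190 / 0.0000585 = 3247863 J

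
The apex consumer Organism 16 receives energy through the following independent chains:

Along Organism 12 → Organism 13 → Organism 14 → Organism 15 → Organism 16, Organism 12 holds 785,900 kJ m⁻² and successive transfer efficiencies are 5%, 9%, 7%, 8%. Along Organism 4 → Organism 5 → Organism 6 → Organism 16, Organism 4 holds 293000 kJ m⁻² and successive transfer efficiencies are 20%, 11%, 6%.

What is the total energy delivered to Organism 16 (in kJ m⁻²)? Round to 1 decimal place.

Via Organism 12: 785900 × 0.05 × 0.09 × 0.07 × 0.08 = 19.80468 kJ m⁻²
Via Organism 4: 293000 × 0.2 × 0.11 × 0.06 = 386.76 kJ m⁻²
Total at Organism 16: 19.80468 + 386.76 = 406.56468 kJ m⁻²

406.6 kJ m⁻²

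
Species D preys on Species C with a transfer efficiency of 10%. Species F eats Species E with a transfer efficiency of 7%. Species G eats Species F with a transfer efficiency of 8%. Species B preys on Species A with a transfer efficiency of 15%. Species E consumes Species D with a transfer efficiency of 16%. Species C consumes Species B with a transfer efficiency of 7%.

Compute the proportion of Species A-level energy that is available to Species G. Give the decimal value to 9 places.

Product of link efficiencies: 0.15 × 0.07 × 0.1 × 0.16 × 0.07 × 0.08 = 0.0000009408

0.000000941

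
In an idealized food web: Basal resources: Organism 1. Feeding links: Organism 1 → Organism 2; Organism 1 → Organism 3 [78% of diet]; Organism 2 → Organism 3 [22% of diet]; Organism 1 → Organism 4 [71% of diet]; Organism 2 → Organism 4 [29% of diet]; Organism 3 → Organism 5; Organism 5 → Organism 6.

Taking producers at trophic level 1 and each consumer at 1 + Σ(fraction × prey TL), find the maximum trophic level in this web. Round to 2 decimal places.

4.22

Organism 2: 1 + 1 = 2
Organism 3: 1 + (0.78×1 + 0.22×2) = 2.22
Organism 4: 1 + (0.71×1 + 0.29×2) = 2.29
Organism 5: 1 + 2.22 = 3.22
Organism 6: 1 + 3.22 = 4.22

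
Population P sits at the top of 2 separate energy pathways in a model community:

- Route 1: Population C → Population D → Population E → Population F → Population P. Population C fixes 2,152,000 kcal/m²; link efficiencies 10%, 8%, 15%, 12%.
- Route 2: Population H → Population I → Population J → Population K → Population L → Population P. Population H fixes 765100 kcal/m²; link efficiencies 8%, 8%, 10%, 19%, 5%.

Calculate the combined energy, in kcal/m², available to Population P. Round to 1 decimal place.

314.5 kcal/m²

Route 1: 2152000 × 0.1 × 0.08 × 0.15 × 0.12 = 309.888 kcal/m²
Route 2: 765100 × 0.08 × 0.08 × 0.1 × 0.19 × 0.05 = 4.651808 kcal/m²
Total at Population P: 309.888 + 4.651808 = 314.539808 kcal/m²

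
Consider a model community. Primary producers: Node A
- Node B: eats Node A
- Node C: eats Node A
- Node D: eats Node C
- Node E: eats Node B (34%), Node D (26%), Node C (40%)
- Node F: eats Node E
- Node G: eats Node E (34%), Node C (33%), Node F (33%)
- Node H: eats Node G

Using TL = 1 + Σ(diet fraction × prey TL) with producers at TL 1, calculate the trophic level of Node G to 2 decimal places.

4.17

Node B: 1 + 1 = 2
Node C: 1 + 1 = 2
Node D: 1 + 2 = 3
Node E: 1 + (0.34×2 + 0.26×3 + 0.4×2) = 3.26
Node F: 1 + 3.26 = 4.26
Node G: 1 + (0.34×3.26 + 0.33×2 + 0.33×4.26) = 4.1742
Node H: 1 + 4.1742 = 5.1742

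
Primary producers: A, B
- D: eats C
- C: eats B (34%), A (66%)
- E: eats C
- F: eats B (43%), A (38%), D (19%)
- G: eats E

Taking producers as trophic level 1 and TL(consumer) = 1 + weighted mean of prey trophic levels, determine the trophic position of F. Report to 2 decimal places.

2.38

C: 1 + (0.34×1 + 0.66×1) = 2
D: 1 + 2 = 3
E: 1 + 2 = 3
F: 1 + (0.43×1 + 0.38×1 + 0.19×3) = 2.38
G: 1 + 3 = 4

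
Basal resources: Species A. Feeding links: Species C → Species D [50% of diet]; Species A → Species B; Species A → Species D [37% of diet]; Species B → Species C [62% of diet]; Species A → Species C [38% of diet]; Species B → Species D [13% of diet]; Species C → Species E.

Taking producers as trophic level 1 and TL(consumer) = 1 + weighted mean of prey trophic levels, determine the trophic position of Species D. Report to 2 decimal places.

Species B: 1 + 1 = 2
Species C: 1 + (0.62×2 + 0.38×1) = 2.62
Species D: 1 + (0.13×2 + 0.37×1 + 0.5×2.62) = 2.94
Species E: 1 + 2.62 = 3.62

2.94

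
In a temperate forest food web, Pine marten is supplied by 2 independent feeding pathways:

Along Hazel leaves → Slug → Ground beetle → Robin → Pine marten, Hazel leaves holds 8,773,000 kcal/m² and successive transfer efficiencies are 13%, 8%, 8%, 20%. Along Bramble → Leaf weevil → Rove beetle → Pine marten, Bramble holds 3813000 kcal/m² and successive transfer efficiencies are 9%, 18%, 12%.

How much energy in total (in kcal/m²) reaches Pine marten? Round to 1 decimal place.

8872.3 kcal/m²

Via Hazel leaves: 8773000 × 0.13 × 0.08 × 0.08 × 0.2 = 1459.8272 kcal/m²
Via Bramble: 3813000 × 0.09 × 0.18 × 0.12 = 7412.472 kcal/m²
Total at Pine marten: 1459.8272 + 7412.472 = 8872.2992 kcal/m²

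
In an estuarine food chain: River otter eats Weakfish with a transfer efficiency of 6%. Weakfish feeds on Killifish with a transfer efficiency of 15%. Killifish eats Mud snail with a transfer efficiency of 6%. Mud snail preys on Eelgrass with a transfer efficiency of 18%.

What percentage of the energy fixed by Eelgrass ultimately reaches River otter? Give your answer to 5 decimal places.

Product of link efficiencies: 0.18 × 0.06 × 0.15 × 0.06 = 0.0000972
As a percentage: 0.0000972 × 100 = 0.00972%

0.00972%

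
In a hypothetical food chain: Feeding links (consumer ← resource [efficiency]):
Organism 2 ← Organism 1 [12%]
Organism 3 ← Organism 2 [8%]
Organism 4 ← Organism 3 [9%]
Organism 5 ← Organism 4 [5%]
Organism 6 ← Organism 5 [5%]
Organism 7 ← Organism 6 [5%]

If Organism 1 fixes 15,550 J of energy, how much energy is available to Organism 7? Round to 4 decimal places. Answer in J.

Organism 2: 15550 × 0.12 = 1866 J
Organism 3: 1866 × 0.08 = 149.28 J
Organism 4: 149.28 × 0.09 = 13.4352 J
Organism 5: 13.4352 × 0.05 = 0.67176 J
Organism 6: 0.67176 × 0.05 = 0.033588 J
Organism 7: 0.033588 × 0.05 = 0.0016794 J

0.0017 J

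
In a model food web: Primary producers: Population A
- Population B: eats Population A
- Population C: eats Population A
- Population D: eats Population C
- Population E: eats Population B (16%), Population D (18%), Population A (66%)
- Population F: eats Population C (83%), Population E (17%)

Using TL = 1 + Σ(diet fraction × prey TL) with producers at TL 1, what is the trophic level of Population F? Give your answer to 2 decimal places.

3.09

Population B: 1 + 1 = 2
Population C: 1 + 1 = 2
Population D: 1 + 2 = 3
Population E: 1 + (0.16×2 + 0.18×3 + 0.66×1) = 2.52
Population F: 1 + (0.83×2 + 0.17×2.52) = 3.0884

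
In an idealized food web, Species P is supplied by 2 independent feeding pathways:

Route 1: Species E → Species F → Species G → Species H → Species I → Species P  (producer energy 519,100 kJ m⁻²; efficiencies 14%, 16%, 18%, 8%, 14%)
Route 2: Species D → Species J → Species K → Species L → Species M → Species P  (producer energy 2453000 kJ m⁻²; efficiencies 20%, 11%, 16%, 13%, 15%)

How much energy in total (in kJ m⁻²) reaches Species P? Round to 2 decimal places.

Route 1: 519100 × 0.14 × 0.16 × 0.18 × 0.08 × 0.14 = 23.44172544 kJ m⁻²
Route 2: 2453000 × 0.2 × 0.11 × 0.16 × 0.13 × 0.15 = 168.37392 kJ m⁻²
Total at Species P: 23.44172544 + 168.37392 = 191.81564544 kJ m⁻²

191.82 kJ m⁻²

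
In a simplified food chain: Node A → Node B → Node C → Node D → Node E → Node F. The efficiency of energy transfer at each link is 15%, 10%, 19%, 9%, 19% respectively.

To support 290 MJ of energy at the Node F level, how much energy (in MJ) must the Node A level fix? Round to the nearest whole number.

5950549 MJ

Cumulative transfer efficiency: 0.15 × 0.1 × 0.19 × 0.09 × 0.19 = 0.000048735
Node A energy = 290 / 0.000048735 = 5950549 MJ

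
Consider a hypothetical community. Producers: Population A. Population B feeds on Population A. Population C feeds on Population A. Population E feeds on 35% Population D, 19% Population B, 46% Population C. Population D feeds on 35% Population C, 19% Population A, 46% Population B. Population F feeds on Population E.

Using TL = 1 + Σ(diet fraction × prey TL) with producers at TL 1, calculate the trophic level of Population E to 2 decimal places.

Population B: 1 + 1 = 2
Population C: 1 + 1 = 2
Population D: 1 + (0.35×2 + 0.19×1 + 0.46×2) = 2.81
Population E: 1 + (0.35×2.81 + 0.19×2 + 0.46×2) = 3.2835
Population F: 1 + 3.2835 = 4.2835

3.28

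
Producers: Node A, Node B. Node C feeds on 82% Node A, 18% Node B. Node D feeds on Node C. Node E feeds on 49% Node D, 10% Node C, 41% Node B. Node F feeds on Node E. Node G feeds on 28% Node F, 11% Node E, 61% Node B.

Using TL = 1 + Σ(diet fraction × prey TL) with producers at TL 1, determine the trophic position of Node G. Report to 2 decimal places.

3.09

Node C: 1 + (0.82×1 + 0.18×1) = 2
Node D: 1 + 2 = 3
Node E: 1 + (0.49×3 + 0.1×2 + 0.41×1) = 3.08
Node F: 1 + 3.08 = 4.08
Node G: 1 + (0.28×4.08 + 0.11×3.08 + 0.61×1) = 3.0912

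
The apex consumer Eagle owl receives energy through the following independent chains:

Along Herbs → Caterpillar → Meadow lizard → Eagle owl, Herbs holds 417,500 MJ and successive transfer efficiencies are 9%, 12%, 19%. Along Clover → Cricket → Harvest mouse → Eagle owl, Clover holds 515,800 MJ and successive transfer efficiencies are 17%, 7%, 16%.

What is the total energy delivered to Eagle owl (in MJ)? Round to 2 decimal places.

Via Herbs: 417500 × 0.09 × 0.12 × 0.19 = 856.71 MJ
Via Clover: 515800 × 0.17 × 0.07 × 0.16 = 982.0832 MJ
Total at Eagle owl: 856.71 + 982.0832 = 1838.7932 MJ

1838.79 MJ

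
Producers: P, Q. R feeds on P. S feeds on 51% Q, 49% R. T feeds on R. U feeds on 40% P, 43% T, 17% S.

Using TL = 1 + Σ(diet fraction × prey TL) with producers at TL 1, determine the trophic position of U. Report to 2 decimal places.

R: 1 + 1 = 2
S: 1 + (0.51×1 + 0.49×2) = 2.49
T: 1 + 2 = 3
U: 1 + (0.4×1 + 0.43×3 + 0.17×2.49) = 3.1133

3.11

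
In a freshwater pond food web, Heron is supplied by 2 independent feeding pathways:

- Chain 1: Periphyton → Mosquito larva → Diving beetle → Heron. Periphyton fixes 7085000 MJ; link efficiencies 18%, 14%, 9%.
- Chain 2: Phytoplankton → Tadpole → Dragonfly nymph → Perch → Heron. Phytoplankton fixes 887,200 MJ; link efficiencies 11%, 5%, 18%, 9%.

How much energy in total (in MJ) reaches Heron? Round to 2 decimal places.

Chain 1: 7085000 × 0.18 × 0.14 × 0.09 = 16068.78 MJ
Chain 2: 887200 × 0.11 × 0.05 × 0.18 × 0.09 = 79.04952 MJ
Total at Heron: 16068.78 + 79.04952 = 16147.82952 MJ

16147.83 MJ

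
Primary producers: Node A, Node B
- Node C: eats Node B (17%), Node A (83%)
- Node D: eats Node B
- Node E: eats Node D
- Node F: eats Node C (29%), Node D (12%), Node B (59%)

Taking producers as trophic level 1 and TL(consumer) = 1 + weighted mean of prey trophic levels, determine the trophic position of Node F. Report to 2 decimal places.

Node C: 1 + (0.17×1 + 0.83×1) = 2
Node D: 1 + 1 = 2
Node E: 1 + 2 = 3
Node F: 1 + (0.29×2 + 0.12×2 + 0.59×1) = 2.41

2.41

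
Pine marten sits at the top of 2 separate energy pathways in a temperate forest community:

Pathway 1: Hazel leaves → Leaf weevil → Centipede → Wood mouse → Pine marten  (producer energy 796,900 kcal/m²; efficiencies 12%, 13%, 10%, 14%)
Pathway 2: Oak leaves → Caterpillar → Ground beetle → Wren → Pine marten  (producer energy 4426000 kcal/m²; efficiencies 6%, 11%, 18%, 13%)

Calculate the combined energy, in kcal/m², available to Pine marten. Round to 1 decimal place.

857.6 kcal/m²

Pathway 1: 796900 × 0.12 × 0.13 × 0.1 × 0.14 = 174.04296 kcal/m²
Pathway 2: 4426000 × 0.06 × 0.11 × 0.18 × 0.13 = 683.55144 kcal/m²
Total at Pine marten: 174.04296 + 683.55144 = 857.5944 kcal/m²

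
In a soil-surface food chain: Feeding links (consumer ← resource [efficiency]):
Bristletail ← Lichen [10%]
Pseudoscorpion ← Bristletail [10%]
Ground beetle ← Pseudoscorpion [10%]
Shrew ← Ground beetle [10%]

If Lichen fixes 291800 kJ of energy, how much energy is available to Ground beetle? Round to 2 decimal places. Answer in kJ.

Bristletail: 291800 × 0.1 = 29180 kJ
Pseudoscorpion: 29180 × 0.1 = 2918 kJ
Ground beetle: 2918 × 0.1 = 291.8 kJ

291.80 kJ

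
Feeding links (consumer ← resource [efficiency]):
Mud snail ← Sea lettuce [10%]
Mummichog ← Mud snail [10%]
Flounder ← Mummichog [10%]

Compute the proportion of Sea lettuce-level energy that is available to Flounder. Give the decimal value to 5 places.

Product of link efficiencies: 0.1 × 0.1 × 0.1 = 0.001

0.00100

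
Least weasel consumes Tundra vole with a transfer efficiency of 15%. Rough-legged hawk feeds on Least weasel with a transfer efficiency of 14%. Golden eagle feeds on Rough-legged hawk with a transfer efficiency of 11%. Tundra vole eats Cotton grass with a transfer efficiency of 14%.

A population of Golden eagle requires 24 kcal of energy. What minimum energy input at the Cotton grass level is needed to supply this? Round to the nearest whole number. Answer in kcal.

Cumulative transfer efficiency: 0.14 × 0.15 × 0.14 × 0.11 = 0.0003234
Cotton grass energy = 24 / 0.0003234 = 74212 kcal

74212 kcal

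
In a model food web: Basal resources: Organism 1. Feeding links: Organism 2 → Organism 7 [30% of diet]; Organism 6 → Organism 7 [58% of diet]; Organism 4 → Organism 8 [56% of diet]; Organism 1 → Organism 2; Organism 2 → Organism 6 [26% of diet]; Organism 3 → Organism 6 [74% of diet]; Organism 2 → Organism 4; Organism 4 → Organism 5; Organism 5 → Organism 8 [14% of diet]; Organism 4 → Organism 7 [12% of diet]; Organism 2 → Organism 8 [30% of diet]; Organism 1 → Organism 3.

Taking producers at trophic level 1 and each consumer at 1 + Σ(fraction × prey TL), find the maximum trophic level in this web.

Organism 2: 1 + 1 = 2
Organism 3: 1 + 1 = 2
Organism 4: 1 + 2 = 3
Organism 5: 1 + 3 = 4
Organism 6: 1 + (0.74×2 + 0.26×2) = 3
Organism 7: 1 + (0.58×3 + 0.3×2 + 0.12×3) = 3.7
Organism 8: 1 + (0.14×4 + 0.56×3 + 0.3×2) = 3.84

4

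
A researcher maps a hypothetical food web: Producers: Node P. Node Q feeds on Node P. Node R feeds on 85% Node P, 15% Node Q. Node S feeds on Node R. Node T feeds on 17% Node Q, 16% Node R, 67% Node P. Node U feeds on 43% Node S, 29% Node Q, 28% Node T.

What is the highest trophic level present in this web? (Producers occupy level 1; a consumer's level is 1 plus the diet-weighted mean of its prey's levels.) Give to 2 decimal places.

3.59

Node Q: 1 + 1 = 2
Node R: 1 + (0.85×1 + 0.15×2) = 2.15
Node S: 1 + 2.15 = 3.15
Node T: 1 + (0.17×2 + 0.16×2.15 + 0.67×1) = 2.354
Node U: 1 + (0.43×3.15 + 0.29×2 + 0.28×2.354) = 3.59362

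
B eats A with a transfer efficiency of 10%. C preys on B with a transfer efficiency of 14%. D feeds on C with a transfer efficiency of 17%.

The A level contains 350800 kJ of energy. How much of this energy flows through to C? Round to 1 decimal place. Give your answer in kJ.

B: 350800 × 0.1 = 35080 kJ
C: 35080 × 0.14 = 4911.2 kJ

4911.2 kJ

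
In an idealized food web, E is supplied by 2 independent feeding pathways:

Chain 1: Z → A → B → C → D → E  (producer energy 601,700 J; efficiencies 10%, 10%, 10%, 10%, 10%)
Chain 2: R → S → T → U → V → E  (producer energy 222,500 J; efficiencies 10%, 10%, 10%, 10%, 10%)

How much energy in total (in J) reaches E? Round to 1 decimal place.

8.2 J

Chain 1: 601700 × 0.1 × 0.1 × 0.1 × 0.1 × 0.1 = 6.017 J
Chain 2: 222500 × 0.1 × 0.1 × 0.1 × 0.1 × 0.1 = 2.225 J
Total at E: 6.017 + 2.225 = 8.242 J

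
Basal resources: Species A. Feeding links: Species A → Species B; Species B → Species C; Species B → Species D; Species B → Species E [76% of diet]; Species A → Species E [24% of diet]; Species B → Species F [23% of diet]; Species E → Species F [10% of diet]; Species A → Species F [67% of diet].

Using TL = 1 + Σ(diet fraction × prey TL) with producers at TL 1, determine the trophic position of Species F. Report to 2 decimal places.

2.41

Species B: 1 + 1 = 2
Species C: 1 + 2 = 3
Species D: 1 + 2 = 3
Species E: 1 + (0.76×2 + 0.24×1) = 2.76
Species F: 1 + (0.23×2 + 0.1×2.76 + 0.67×1) = 2.406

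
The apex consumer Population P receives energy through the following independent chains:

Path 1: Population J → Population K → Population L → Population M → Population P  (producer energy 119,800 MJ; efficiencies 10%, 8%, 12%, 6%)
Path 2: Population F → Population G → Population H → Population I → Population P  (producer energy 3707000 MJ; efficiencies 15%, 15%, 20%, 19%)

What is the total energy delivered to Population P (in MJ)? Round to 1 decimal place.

Path 1: 119800 × 0.1 × 0.08 × 0.12 × 0.06 = 6.90048 MJ
Path 2: 3707000 × 0.15 × 0.15 × 0.2 × 0.19 = 3169.485 MJ
Total at Population P: 6.90048 + 3169.485 = 3176.38548 MJ

3176.4 MJ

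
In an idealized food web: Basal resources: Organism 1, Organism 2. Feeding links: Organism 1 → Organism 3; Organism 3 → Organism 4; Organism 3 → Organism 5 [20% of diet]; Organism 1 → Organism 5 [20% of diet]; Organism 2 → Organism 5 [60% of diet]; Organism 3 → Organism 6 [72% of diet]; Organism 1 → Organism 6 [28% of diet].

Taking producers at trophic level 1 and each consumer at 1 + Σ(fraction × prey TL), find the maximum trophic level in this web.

Organism 3: 1 + 1 = 2
Organism 4: 1 + 2 = 3
Organism 5: 1 + (0.2×2 + 0.2×1 + 0.6×1) = 2.2
Organism 6: 1 + (0.72×2 + 0.28×1) = 2.72

3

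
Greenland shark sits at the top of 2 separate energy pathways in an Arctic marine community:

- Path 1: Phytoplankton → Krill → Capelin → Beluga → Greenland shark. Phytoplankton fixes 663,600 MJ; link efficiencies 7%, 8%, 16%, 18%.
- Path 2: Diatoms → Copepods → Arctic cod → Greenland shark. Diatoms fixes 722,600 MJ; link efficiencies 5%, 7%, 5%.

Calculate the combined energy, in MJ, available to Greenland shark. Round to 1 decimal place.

233.5 MJ

Path 1: 663600 × 0.07 × 0.08 × 0.16 × 0.18 = 107.025408 MJ
Path 2: 722600 × 0.05 × 0.07 × 0.05 = 126.455 MJ
Total at Greenland shark: 107.025408 + 126.455 = 233.480408 MJ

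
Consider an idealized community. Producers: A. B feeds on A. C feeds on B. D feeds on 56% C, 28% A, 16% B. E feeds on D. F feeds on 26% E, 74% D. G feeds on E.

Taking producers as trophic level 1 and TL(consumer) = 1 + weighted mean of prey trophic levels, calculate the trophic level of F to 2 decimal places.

B: 1 + 1 = 2
C: 1 + 2 = 3
D: 1 + (0.56×3 + 0.28×1 + 0.16×2) = 3.28
E: 1 + 3.28 = 4.28
F: 1 + (0.26×4.28 + 0.74×3.28) = 4.54
G: 1 + 4.28 = 5.28

4.54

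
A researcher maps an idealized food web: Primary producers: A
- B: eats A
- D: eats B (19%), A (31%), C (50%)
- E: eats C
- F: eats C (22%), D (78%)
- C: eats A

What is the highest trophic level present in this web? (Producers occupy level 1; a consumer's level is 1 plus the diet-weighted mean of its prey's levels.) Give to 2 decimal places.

3.54

B: 1 + 1 = 2
C: 1 + 1 = 2
D: 1 + (0.19×2 + 0.31×1 + 0.5×2) = 2.69
E: 1 + 2 = 3
F: 1 + (0.22×2 + 0.78×2.69) = 3.5382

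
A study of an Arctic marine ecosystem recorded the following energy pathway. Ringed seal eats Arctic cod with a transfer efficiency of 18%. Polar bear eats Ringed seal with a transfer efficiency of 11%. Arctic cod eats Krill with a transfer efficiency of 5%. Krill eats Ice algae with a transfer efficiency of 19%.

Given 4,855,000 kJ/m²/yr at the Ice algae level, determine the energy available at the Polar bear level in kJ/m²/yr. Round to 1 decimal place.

Krill: 4855000 × 0.19 = 922450 kJ/m²/yr
Arctic cod: 922450 × 0.05 = 46122.5 kJ/m²/yr
Ringed seal: 46122.5 × 0.18 = 8302.05 kJ/m²/yr
Polar bear: 8302.05 × 0.11 = 913.2255 kJ/m²/yr

913.2 kJ/m²/yr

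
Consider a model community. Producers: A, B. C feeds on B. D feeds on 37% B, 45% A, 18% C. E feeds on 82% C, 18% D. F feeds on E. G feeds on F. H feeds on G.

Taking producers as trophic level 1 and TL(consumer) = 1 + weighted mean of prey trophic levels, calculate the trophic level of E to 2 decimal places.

C: 1 + 1 = 2
D: 1 + (0.37×1 + 0.45×1 + 0.18×2) = 2.18
E: 1 + (0.82×2 + 0.18×2.18) = 3.0324
F: 1 + 3.0324 = 4.0324
G: 1 + 4.0324 = 5.0324
H: 1 + 5.0324 = 6.0324

3.03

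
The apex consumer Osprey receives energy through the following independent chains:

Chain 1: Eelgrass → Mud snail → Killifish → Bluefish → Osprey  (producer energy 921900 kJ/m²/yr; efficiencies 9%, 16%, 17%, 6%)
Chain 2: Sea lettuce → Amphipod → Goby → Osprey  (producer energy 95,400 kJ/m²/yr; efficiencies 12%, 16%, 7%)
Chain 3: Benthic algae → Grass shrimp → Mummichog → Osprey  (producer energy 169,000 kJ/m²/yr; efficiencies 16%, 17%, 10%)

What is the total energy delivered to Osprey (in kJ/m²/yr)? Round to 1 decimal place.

Chain 1: 921900 × 0.09 × 0.16 × 0.17 × 0.06 = 135.408672 kJ/m²/yr
Chain 2: 95400 × 0.12 × 0.16 × 0.07 = 128.2176 kJ/m²/yr
Chain 3: 169000 × 0.16 × 0.17 × 0.1 = 459.68 kJ/m²/yr
Total at Osprey: 135.408672 + 128.2176 + 459.68 = 723.306272 kJ/m²/yr

723.3 kJ/m²/yr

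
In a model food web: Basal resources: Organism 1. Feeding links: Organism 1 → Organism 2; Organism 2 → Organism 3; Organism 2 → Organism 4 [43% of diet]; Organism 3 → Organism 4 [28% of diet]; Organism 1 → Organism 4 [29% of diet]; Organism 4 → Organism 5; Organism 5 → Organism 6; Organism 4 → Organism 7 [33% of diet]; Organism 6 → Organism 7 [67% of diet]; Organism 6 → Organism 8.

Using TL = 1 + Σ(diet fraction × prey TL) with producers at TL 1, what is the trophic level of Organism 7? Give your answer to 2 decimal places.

Organism 2: 1 + 1 = 2
Organism 3: 1 + 2 = 3
Organism 4: 1 + (0.43×2 + 0.28×3 + 0.29×1) = 2.99
Organism 5: 1 + 2.99 = 3.99
Organism 6: 1 + 3.99 = 4.99
Organism 7: 1 + (0.33×2.99 + 0.67×4.99) = 5.33
Organism 8: 1 + 4.99 = 5.99

5.33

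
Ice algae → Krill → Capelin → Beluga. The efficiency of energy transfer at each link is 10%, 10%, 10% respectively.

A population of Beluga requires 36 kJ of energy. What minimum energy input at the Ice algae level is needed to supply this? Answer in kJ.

Cumulative transfer efficiency: 0.1 × 0.1 × 0.1 = 0.001
Ice algae energy = 36 / 0.001 = 36000 kJ

36000 kJ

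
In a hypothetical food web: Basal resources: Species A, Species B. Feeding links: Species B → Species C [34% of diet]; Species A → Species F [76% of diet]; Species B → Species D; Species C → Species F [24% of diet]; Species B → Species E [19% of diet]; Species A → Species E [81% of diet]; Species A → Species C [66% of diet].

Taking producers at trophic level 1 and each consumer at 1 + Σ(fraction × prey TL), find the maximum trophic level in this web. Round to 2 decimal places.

Species C: 1 + (0.34×1 + 0.66×1) = 2
Species D: 1 + 1 = 2
Species E: 1 + (0.81×1 + 0.19×1) = 2
Species F: 1 + (0.24×2 + 0.76×1) = 2.24

2.24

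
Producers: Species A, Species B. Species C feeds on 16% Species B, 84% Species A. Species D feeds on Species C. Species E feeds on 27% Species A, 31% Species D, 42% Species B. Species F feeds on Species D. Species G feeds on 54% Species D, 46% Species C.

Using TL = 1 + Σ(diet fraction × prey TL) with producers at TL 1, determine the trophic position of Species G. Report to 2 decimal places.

3.54

Species C: 1 + (0.16×1 + 0.84×1) = 2
Species D: 1 + 2 = 3
Species E: 1 + (0.27×1 + 0.31×3 + 0.42×1) = 2.62
Species F: 1 + 3 = 4
Species G: 1 + (0.54×3 + 0.46×2) = 3.54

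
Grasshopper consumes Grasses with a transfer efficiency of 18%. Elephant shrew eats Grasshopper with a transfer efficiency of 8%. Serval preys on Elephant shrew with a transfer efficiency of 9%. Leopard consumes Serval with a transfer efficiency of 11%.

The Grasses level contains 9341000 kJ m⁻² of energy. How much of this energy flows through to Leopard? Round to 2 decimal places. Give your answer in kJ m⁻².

Grasshopper: 9341000 × 0.18 = 1681380 kJ m⁻²
Elephant shrew: 1681380 × 0.08 = 134510.4 kJ m⁻²
Serval: 134510.4 × 0.09 = 12105.936 kJ m⁻²
Leopard: 12105.936 × 0.11 = 1331.65296 kJ m⁻²

1331.65 kJ m⁻²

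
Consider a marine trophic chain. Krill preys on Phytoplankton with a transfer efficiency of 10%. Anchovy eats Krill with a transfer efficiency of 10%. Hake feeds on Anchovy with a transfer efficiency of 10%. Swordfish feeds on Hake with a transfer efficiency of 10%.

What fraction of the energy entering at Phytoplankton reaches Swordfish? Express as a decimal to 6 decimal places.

0.000100

Product of link efficiencies: 0.1 × 0.1 × 0.1 × 0.1 = 0.0001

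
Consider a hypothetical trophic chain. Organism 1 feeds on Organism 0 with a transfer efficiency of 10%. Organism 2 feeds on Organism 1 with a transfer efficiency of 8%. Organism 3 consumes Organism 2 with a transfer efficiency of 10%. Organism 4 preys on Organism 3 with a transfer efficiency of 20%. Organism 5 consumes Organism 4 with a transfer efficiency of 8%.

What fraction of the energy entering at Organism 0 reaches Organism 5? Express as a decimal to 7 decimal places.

Product of link efficiencies: 0.1 × 0.08 × 0.1 × 0.2 × 0.08 = 0.0000128

0.0000128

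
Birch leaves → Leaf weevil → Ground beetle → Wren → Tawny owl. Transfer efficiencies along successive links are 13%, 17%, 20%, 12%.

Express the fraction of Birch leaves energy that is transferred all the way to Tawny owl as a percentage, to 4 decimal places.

0.0530%

Product of link efficiencies: 0.13 × 0.17 × 0.2 × 0.12 = 0.0005304
As a percentage: 0.0005304 × 100 = 0.0530%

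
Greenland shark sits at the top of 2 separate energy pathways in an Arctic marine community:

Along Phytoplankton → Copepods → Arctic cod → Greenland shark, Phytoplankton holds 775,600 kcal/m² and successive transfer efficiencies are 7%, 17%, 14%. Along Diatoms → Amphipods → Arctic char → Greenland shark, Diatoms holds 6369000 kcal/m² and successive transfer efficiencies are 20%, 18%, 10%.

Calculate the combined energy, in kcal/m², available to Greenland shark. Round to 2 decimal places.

24220.55 kcal/m²

Via Phytoplankton: 775600 × 0.07 × 0.17 × 0.14 = 1292.1496 kcal/m²
Via Diatoms: 6369000 × 0.2 × 0.18 × 0.1 = 22928.4 kcal/m²
Total at Greenland shark: 1292.1496 + 22928.4 = 24220.5496 kcal/m²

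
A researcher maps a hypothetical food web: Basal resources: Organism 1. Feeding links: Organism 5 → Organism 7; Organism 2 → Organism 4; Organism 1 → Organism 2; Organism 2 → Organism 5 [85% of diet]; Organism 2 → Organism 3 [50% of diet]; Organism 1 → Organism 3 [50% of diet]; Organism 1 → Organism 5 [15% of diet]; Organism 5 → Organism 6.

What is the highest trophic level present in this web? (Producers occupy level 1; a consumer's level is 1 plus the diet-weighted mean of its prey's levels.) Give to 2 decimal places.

3.85

Organism 2: 1 + 1 = 2
Organism 3: 1 + (0.5×2 + 0.5×1) = 2.5
Organism 4: 1 + 2 = 3
Organism 5: 1 + (0.85×2 + 0.15×1) = 2.85
Organism 6: 1 + 2.85 = 3.85
Organism 7: 1 + 2.85 = 3.85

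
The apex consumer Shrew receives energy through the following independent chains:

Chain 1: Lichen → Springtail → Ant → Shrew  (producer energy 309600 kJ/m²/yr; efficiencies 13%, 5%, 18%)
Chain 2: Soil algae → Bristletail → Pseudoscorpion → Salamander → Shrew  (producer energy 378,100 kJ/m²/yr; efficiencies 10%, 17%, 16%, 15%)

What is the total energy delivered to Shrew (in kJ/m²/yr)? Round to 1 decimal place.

Chain 1: 309600 × 0.13 × 0.05 × 0.18 = 362.232 kJ/m²/yr
Chain 2: 378100 × 0.1 × 0.17 × 0.16 × 0.15 = 154.2648 kJ/m²/yr
Total at Shrew: 362.232 + 154.2648 = 516.4968 kJ/m²/yr

516.5 kJ/m²/yr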